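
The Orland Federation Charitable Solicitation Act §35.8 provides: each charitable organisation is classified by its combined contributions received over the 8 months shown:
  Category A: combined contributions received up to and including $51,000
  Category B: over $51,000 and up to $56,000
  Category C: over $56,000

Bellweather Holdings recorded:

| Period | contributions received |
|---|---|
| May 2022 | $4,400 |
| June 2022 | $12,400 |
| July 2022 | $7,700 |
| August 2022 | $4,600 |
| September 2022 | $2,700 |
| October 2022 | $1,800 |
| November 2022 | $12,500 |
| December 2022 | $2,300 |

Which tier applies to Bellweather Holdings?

Category A

Combined contributions received: $4,400 + $12,400 + $7,700 + $4,600 + $2,700 + $1,800 + $12,500 + $2,300 = $48,400.
$48,400 ≤ $51,000, so Category A applies.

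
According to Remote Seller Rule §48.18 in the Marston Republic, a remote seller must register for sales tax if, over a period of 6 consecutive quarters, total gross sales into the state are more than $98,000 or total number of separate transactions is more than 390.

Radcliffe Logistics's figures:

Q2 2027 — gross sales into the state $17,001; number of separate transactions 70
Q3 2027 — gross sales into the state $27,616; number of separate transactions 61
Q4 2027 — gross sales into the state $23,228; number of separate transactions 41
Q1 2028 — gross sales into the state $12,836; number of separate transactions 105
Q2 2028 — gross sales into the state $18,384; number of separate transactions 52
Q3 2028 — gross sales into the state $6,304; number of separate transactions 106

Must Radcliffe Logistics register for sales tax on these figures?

Total gross sales into the state: $17,001 + $27,616 + $23,228 + $12,836 + $18,384 + $6,304 = $105,369 (> $98,000).
Total number of separate transactions: 70 + 61 + 41 + 105 + 52 + 106 = 435 (> 390).
The test is 'or': at least one threshold is exceeded.

Yes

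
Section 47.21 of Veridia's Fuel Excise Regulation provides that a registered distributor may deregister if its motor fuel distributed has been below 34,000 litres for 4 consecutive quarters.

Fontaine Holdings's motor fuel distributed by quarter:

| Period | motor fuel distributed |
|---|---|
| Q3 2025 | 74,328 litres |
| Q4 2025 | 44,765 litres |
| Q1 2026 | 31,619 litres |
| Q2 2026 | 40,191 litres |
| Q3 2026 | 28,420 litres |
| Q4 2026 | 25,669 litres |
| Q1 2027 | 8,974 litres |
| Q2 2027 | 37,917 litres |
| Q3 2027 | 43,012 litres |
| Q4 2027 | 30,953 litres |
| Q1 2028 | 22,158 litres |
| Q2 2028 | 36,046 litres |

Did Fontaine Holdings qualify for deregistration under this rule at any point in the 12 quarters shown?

No

Quarters below 34,000 litres: Q1 2026, Q3 2026, Q4 2026, Q1 2027, Q4 2027, Q1 2028.
Longest run of consecutive quarters below the threshold: 3.
3 < 4, so Fontaine Holdings never became eligible.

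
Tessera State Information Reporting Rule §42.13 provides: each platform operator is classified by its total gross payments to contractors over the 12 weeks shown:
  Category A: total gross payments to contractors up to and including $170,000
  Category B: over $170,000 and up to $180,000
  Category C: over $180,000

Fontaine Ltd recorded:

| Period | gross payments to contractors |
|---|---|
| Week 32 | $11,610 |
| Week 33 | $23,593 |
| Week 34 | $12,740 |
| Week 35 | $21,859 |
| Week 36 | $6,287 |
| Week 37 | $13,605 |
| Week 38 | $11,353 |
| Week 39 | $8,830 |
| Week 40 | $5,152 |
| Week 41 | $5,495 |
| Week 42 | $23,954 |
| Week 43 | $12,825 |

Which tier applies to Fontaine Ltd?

Total gross payments to contractors: $11,610 + $23,593 + $12,740 + $21,859 + $6,287 + $13,605 + $11,353 + $8,830 + $5,152 + $5,495 + $23,954 + $12,825 = $157,303.
$157,303 ≤ $170,000, so Category A applies.

Category A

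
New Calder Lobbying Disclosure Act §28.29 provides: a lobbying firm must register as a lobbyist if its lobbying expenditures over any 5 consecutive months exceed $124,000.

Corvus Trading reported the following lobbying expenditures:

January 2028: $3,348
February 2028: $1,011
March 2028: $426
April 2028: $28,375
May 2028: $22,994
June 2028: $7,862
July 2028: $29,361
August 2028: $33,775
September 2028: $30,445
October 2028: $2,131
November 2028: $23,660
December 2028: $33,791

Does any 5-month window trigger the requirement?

Yes

January 2028–May 2028: $3,348 + $1,011 + $426 + $28,375 + $22,994 = $56,154 (under)
February 2028–June 2028: $1,011 + $426 + $28,375 + $22,994 + $7,862 = $60,668 (under)
March 2028–July 2028: $426 + $28,375 + $22,994 + $7,862 + $29,361 = $89,018 (under)
April 2028–August 2028: $28,375 + $22,994 + $7,862 + $29,361 + $33,775 = $122,367 (under)
May 2028–September 2028: $22,994 + $7,862 + $29,361 + $33,775 + $30,445 = $124,437 (over)
June 2028–October 2028: $7,862 + $29,361 + $33,775 + $30,445 + $2,131 = $103,574 (under)
July 2028–November 2028: $29,361 + $33,775 + $30,445 + $2,131 + $23,660 = $119,372 (under)
August 2028–December 2028: $33,775 + $30,445 + $2,131 + $23,660 + $33,791 = $123,802 (under)
At least one window exceeds $124,000.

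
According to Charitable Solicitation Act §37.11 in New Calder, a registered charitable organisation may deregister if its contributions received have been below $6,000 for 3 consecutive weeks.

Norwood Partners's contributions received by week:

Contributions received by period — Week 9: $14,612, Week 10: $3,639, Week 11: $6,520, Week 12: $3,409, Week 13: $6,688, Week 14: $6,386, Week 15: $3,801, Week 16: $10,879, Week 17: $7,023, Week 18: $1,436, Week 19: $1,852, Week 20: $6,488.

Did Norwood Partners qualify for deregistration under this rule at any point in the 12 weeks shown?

No

Weeks below $6,000: Week 10, Week 12, Week 15, Week 18, Week 19.
Longest run of consecutive weeks below the threshold: 2.
2 < 3, so Norwood Partners never became eligible.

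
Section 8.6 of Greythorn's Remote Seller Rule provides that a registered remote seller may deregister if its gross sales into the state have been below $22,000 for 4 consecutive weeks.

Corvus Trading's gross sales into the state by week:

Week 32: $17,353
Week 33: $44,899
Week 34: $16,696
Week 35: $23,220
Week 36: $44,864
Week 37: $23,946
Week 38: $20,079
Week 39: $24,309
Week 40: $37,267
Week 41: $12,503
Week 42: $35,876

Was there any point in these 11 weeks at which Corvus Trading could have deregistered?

No

Weeks below $22,000: Week 32, Week 34, Week 38, Week 41.
Longest run of consecutive weeks below the threshold: 1.
1 < 4, so Corvus Trading never became eligible.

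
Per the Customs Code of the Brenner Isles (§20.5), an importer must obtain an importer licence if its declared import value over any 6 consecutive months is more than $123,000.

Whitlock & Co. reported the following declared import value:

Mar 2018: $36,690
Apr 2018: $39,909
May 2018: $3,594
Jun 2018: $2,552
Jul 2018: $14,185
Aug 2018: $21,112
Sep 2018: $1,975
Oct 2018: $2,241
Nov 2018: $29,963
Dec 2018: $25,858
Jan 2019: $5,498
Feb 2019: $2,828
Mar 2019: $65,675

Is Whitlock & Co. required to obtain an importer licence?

Yes

Mar 2018–Aug 2018: $36,690 + $39,909 + $3,594 + $2,552 + $14,185 + $21,112 = $118,042 (under)
Apr 2018–Sep 2018: $39,909 + $3,594 + $2,552 + $14,185 + $21,112 + $1,975 = $83,327 (under)
May 2018–Oct 2018: $3,594 + $2,552 + $14,185 + $21,112 + $1,975 + $2,241 = $45,659 (under)
Jun 2018–Nov 2018: $2,552 + $14,185 + $21,112 + $1,975 + $2,241 + $29,963 = $72,028 (under)
Jul 2018–Dec 2018: $14,185 + $21,112 + $1,975 + $2,241 + $29,963 + $25,858 = $95,334 (under)
Aug 2018–Jan 2019: $21,112 + $1,975 + $2,241 + $29,963 + $25,858 + $5,498 = $86,647 (under)
Sep 2018–Feb 2019: $1,975 + $2,241 + $29,963 + $25,858 + $5,498 + $2,828 = $68,363 (under)
Oct 2018–Mar 2019: $2,241 + $29,963 + $25,858 + $5,498 + $2,828 + $65,675 = $132,063 (over)
At least one window exceeds $123,000.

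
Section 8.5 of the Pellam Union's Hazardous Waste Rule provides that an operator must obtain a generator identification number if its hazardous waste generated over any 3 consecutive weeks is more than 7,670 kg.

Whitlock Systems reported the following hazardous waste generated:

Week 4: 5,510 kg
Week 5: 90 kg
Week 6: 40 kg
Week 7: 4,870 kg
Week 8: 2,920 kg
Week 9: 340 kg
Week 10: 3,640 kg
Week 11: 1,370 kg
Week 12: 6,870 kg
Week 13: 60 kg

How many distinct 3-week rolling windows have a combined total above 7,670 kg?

4

Week 4–Week 6: 5,510 kg + 90 kg + 40 kg = 5,640 kg (under)
Week 5–Week 7: 90 kg + 40 kg + 4,870 kg = 5,000 kg (under)
Week 6–Week 8: 40 kg + 4,870 kg + 2,920 kg = 7,830 kg (over)
Week 7–Week 9: 4,870 kg + 2,920 kg + 340 kg = 8,130 kg (over)
Week 8–Week 10: 2,920 kg + 340 kg + 3,640 kg = 6,900 kg (under)
Week 9–Week 11: 340 kg + 3,640 kg + 1,370 kg = 5,350 kg (under)
Week 10–Week 12: 3,640 kg + 1,370 kg + 6,870 kg = 11,880 kg (over)
Week 11–Week 13: 1,370 kg + 6,870 kg + 60 kg = 8,300 kg (over)
4 windows exceed the threshold.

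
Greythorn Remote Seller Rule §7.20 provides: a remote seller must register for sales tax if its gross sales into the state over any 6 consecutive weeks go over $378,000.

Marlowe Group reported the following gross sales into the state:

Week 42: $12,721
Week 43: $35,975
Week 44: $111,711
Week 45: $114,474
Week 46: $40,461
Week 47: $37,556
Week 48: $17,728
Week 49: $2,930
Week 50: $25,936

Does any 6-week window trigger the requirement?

No

Week 42–Week 47: $12,721 + $35,975 + $111,711 + $114,474 + $40,461 + $37,556 = $352,898 (under)
Week 43–Week 48: $35,975 + $111,711 + $114,474 + $40,461 + $37,556 + $17,728 = $357,905 (under)
Week 44–Week 49: $111,711 + $114,474 + $40,461 + $37,556 + $17,728 + $2,930 = $324,860 (under)
Week 45–Week 50: $114,474 + $40,461 + $37,556 + $17,728 + $2,930 + $25,936 = $239,085 (under)
No window exceeds $378,000.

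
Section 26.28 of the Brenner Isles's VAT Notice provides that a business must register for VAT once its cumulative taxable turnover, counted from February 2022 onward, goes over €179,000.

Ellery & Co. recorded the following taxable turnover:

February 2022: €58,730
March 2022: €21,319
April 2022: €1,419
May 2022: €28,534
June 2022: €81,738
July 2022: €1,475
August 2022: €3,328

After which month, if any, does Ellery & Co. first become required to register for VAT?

Through February 2022: €58,730
Through March 2022: €80,049
Through April 2022: €81,468
Through May 2022: €110,002
Through June 2022: €191,740 ← exceeds threshold

June 2022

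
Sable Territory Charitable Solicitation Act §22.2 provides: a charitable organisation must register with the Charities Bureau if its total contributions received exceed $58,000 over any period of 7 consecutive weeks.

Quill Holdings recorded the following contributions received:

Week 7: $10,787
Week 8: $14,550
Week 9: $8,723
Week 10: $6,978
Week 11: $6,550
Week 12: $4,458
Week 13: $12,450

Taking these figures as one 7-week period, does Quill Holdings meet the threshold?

Yes

Total contributions received: $10,787 + $14,550 + $8,723 + $6,978 + $6,550 + $4,458 + $12,450 = $64,496.
$64,496 > $58,000, so the threshold is exceeded.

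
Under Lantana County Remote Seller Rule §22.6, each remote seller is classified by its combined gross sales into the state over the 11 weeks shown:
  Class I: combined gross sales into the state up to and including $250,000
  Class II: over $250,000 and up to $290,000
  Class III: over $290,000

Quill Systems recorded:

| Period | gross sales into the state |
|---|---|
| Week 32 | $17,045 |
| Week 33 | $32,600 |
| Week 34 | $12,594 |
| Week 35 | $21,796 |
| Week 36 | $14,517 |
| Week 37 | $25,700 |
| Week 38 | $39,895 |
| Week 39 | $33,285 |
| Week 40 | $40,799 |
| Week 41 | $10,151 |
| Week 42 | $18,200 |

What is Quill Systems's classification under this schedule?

Class II

Combined gross sales into the state: $17,045 + $32,600 + $12,594 + $21,796 + $14,517 + $25,700 + $39,895 + $33,285 + $40,799 + $10,151 + $18,200 = $266,582.
$250,000 < $266,582 ≤ $290,000, so Class II applies.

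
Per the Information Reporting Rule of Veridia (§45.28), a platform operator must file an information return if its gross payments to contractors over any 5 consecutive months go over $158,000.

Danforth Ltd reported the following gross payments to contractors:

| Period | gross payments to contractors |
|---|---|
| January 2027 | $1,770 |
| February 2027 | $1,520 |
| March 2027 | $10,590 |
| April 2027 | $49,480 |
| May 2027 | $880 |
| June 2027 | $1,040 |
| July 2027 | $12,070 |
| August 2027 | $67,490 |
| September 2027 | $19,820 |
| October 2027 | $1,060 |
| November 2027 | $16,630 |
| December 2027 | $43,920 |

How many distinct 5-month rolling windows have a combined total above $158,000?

January 2027–May 2027: $1,770 + $1,520 + $10,590 + $49,480 + $880 = $64,240 (under)
February 2027–June 2027: $1,520 + $10,590 + $49,480 + $880 + $1,040 = $63,510 (under)
March 2027–July 2027: $10,590 + $49,480 + $880 + $1,040 + $12,070 = $74,060 (under)
April 2027–August 2027: $49,480 + $880 + $1,040 + $12,070 + $67,490 = $130,960 (under)
May 2027–September 2027: $880 + $1,040 + $12,070 + $67,490 + $19,820 = $101,300 (under)
June 2027–October 2027: $1,040 + $12,070 + $67,490 + $19,820 + $1,060 = $101,480 (under)
July 2027–November 2027: $12,070 + $67,490 + $19,820 + $1,060 + $16,630 = $117,070 (under)
August 2027–December 2027: $67,490 + $19,820 + $1,060 + $16,630 + $43,920 = $148,920 (under)
0 windows exceed the threshold.

0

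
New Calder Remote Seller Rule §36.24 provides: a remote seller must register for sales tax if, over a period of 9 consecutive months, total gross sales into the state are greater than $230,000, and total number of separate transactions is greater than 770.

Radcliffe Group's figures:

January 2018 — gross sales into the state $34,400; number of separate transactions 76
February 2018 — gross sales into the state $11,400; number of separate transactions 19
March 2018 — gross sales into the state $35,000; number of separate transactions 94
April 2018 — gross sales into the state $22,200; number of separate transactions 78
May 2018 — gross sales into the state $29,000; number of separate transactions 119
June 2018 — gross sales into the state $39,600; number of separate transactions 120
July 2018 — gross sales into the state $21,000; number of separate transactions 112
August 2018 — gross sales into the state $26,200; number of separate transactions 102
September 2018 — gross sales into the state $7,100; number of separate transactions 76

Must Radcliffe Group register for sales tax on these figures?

No

Total gross sales into the state: $34,400 + $11,400 + $35,000 + $22,200 + $29,000 + $39,600 + $21,000 + $26,200 + $7,100 = $225,900 (≤ $230,000).
Total number of separate transactions: 76 + 19 + 94 + 78 + 119 + 120 + 112 + 102 + 76 = 796 (> 770).
The test is 'and': the rule requires both, and at least one is not exceeded.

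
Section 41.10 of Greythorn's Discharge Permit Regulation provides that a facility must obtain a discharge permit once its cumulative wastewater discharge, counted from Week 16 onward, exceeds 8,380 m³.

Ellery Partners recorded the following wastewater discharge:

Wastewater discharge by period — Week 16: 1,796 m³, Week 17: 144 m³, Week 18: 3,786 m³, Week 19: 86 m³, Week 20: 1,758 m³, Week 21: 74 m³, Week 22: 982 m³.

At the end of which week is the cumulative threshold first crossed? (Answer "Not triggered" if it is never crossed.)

Through Week 16: 1,796 m³
Through Week 17: 1,940 m³
Through Week 18: 5,726 m³
Through Week 19: 5,812 m³
Through Week 20: 7,570 m³
Through Week 21: 7,644 m³
Through Week 22: 8,626 m³ ← exceeds threshold

Week 22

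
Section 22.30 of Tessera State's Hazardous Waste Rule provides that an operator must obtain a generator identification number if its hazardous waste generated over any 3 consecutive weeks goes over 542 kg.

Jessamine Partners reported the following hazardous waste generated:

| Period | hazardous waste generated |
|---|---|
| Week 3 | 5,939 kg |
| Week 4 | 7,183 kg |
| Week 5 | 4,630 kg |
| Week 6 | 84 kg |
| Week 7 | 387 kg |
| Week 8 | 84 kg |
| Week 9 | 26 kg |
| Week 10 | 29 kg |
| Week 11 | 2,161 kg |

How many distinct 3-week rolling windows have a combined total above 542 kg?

5

Week 3–Week 5: 5,939 kg + 7,183 kg + 4,630 kg = 17,752 kg (over)
Week 4–Week 6: 7,183 kg + 4,630 kg + 84 kg = 11,897 kg (over)
Week 5–Week 7: 4,630 kg + 84 kg + 387 kg = 5,101 kg (over)
Week 6–Week 8: 84 kg + 387 kg + 84 kg = 555 kg (over)
Week 7–Week 9: 387 kg + 84 kg + 26 kg = 497 kg (under)
Week 8–Week 10: 84 kg + 26 kg + 29 kg = 139 kg (under)
Week 9–Week 11: 26 kg + 29 kg + 2,161 kg = 2,216 kg (over)
5 windows exceed the threshold.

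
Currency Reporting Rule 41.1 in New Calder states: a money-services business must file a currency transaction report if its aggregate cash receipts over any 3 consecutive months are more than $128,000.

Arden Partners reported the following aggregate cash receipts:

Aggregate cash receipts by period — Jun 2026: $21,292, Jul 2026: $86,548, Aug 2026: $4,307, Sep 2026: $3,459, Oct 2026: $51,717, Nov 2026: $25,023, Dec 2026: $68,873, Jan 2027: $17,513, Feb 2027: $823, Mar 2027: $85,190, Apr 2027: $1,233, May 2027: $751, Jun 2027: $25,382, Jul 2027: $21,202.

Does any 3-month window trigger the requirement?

Yes

Jun 2026–Aug 2026: $21,292 + $86,548 + $4,307 = $112,147 (under)
Jul 2026–Sep 2026: $86,548 + $4,307 + $3,459 = $94,314 (under)
Aug 2026–Oct 2026: $4,307 + $3,459 + $51,717 = $59,483 (under)
Sep 2026–Nov 2026: $3,459 + $51,717 + $25,023 = $80,199 (under)
Oct 2026–Dec 2026: $51,717 + $25,023 + $68,873 = $145,613 (over)
Nov 2026–Jan 2027: $25,023 + $68,873 + $17,513 = $111,409 (under)
Dec 2026–Feb 2027: $68,873 + $17,513 + $823 = $87,209 (under)
Jan 2027–Mar 2027: $17,513 + $823 + $85,190 = $103,526 (under)
Feb 2027–Apr 2027: $823 + $85,190 + $1,233 = $87,246 (under)
Mar 2027–May 2027: $85,190 + $1,233 + $751 = $87,174 (under)
Apr 2027–Jun 2027: $1,233 + $751 + $25,382 = $27,366 (under)
May 2027–Jul 2027: $751 + $25,382 + $21,202 = $47,335 (under)
At least one window exceeds $128,000.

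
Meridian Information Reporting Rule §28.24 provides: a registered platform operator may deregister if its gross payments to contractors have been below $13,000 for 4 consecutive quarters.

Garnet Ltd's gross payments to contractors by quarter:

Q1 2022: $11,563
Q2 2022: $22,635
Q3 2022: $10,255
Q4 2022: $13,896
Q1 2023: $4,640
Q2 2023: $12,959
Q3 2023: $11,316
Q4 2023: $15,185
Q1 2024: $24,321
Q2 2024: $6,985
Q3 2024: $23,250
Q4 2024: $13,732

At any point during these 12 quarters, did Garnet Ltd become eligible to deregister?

No

Quarters below $13,000: Q1 2022, Q3 2022, Q1 2023, Q2 2023, Q3 2023, Q2 2024.
Longest run of consecutive quarters below the threshold: 3.
3 < 4, so Garnet Ltd never became eligible.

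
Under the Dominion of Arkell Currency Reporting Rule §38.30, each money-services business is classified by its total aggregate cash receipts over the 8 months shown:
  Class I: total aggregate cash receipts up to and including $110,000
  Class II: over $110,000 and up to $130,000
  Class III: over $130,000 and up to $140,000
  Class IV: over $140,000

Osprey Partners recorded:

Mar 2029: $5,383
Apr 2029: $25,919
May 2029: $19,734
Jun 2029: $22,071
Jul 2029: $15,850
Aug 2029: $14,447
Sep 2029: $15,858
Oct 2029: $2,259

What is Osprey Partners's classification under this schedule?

Total aggregate cash receipts: $5,383 + $25,919 + $19,734 + $22,071 + $15,850 + $14,447 + $15,858 + $2,259 = $121,521.
$110,000 < $121,521 ≤ $130,000, so Class II applies.

Class II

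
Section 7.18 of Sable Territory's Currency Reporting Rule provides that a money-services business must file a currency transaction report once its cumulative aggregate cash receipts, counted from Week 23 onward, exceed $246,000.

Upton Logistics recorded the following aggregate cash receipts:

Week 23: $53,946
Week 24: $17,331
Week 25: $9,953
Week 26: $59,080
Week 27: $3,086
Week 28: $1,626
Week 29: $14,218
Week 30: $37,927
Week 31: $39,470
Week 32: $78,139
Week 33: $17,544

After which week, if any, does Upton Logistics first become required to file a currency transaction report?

Through Week 23: $53,946
Through Week 24: $71,277
Through Week 25: $81,230
Through Week 26: $140,310
Through Week 27: $143,396
Through Week 28: $145,022
Through Week 29: $159,240
Through Week 30: $197,167
Through Week 31: $236,637
Through Week 32: $314,776 ← exceeds threshold

Week 32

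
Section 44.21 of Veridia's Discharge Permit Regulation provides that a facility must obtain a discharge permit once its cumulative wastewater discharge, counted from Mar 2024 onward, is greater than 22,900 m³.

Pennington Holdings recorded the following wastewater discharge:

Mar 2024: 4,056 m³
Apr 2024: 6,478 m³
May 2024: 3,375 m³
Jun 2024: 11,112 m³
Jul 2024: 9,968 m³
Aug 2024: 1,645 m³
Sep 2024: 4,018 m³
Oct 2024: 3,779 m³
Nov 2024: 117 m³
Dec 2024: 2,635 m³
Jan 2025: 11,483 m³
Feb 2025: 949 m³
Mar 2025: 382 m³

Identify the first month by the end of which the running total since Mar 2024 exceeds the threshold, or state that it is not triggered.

Jun 2024

Through Mar 2024: 4,056 m³
Through Apr 2024: 10,534 m³
Through May 2024: 13,909 m³
Through Jun 2024: 25,021 m³ ← exceeds threshold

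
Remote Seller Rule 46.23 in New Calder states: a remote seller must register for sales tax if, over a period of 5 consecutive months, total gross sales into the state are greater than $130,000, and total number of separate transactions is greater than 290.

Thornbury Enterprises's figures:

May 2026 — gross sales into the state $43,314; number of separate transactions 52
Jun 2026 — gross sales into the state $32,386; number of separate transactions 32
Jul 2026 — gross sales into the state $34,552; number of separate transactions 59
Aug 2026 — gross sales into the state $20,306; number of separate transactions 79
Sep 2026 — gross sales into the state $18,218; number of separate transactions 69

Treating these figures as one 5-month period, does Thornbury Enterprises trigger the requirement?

Yes

Total gross sales into the state: $43,314 + $32,386 + $34,552 + $20,306 + $18,218 = $148,776 (> $130,000).
Total number of separate transactions: 52 + 32 + 59 + 79 + 69 = 291 (> 290).
The test is 'and': both thresholds are exceeded.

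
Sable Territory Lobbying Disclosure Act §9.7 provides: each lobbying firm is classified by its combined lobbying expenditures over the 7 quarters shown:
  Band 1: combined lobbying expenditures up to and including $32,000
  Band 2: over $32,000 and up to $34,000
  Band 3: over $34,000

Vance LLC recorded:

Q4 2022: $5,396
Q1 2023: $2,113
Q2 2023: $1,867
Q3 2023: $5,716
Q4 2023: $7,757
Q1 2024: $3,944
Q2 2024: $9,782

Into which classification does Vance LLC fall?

Combined lobbying expenditures: $5,396 + $2,113 + $1,867 + $5,716 + $7,757 + $3,944 + $9,782 = $36,575.
$36,575 > $34,000, so Band 3 applies.

Band 3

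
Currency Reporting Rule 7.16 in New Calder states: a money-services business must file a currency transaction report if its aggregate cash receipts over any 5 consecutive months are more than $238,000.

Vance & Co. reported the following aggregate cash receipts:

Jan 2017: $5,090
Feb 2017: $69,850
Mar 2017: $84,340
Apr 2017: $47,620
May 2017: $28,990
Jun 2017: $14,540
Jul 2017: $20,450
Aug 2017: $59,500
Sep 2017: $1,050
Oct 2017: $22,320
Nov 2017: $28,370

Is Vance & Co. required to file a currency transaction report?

Yes

Jan 2017–May 2017: $5,090 + $69,850 + $84,340 + $47,620 + $28,990 = $235,890 (under)
Feb 2017–Jun 2017: $69,850 + $84,340 + $47,620 + $28,990 + $14,540 = $245,340 (over)
Mar 2017–Jul 2017: $84,340 + $47,620 + $28,990 + $14,540 + $20,450 = $195,940 (under)
Apr 2017–Aug 2017: $47,620 + $28,990 + $14,540 + $20,450 + $59,500 = $171,100 (under)
May 2017–Sep 2017: $28,990 + $14,540 + $20,450 + $59,500 + $1,050 = $124,530 (under)
Jun 2017–Oct 2017: $14,540 + $20,450 + $59,500 + $1,050 + $22,320 = $117,860 (under)
Jul 2017–Nov 2017: $20,450 + $59,500 + $1,050 + $22,320 + $28,370 = $131,690 (under)
At least one window exceeds $238,000.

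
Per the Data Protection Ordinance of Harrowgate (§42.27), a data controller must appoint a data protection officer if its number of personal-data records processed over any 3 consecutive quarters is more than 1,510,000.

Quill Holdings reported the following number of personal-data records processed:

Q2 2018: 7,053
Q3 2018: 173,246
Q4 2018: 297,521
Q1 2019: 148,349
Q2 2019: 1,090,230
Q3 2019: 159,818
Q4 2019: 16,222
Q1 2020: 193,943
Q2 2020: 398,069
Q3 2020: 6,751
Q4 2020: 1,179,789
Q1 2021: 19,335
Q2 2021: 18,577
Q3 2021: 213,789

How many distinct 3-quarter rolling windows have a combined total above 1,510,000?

Q2 2018–Q4 2018: 7,053 + 173,246 + 297,521 = 477,820 (under)
Q3 2018–Q1 2019: 173,246 + 297,521 + 148,349 = 619,116 (under)
Q4 2018–Q2 2019: 297,521 + 148,349 + 1,090,230 = 1,536,100 (over)
Q1 2019–Q3 2019: 148,349 + 1,090,230 + 159,818 = 1,398,397 (under)
Q2 2019–Q4 2019: 1,090,230 + 159,818 + 16,222 = 1,266,270 (under)
Q3 2019–Q1 2020: 159,818 + 16,222 + 193,943 = 369,983 (under)
Q4 2019–Q2 2020: 16,222 + 193,943 + 398,069 = 608,234 (under)
Q1 2020–Q3 2020: 193,943 + 398,069 + 6,751 = 598,763 (under)
Q2 2020–Q4 2020: 398,069 + 6,751 + 1,179,789 = 1,584,609 (over)
Q3 2020–Q1 2021: 6,751 + 1,179,789 + 19,335 = 1,205,875 (under)
Q4 2020–Q2 2021: 1,179,789 + 19,335 + 18,577 = 1,217,701 (under)
Q1 2021–Q3 2021: 19,335 + 18,577 + 213,789 = 251,701 (under)
2 windows exceed the threshold.

2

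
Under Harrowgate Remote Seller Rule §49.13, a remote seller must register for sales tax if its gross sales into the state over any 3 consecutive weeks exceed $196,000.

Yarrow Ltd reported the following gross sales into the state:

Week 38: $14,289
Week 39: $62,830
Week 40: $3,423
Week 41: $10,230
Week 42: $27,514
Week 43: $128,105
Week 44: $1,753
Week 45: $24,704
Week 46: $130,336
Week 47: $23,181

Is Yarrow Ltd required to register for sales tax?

Week 38–Week 40: $14,289 + $62,830 + $3,423 = $80,542 (under)
Week 39–Week 41: $62,830 + $3,423 + $10,230 = $76,483 (under)
Week 40–Week 42: $3,423 + $10,230 + $27,514 = $41,167 (under)
Week 41–Week 43: $10,230 + $27,514 + $128,105 = $165,849 (under)
Week 42–Week 44: $27,514 + $128,105 + $1,753 = $157,372 (under)
Week 43–Week 45: $128,105 + $1,753 + $24,704 = $154,562 (under)
Week 44–Week 46: $1,753 + $24,704 + $130,336 = $156,793 (under)
Week 45–Week 47: $24,704 + $130,336 + $23,181 = $178,221 (under)
No window exceeds $196,000.

No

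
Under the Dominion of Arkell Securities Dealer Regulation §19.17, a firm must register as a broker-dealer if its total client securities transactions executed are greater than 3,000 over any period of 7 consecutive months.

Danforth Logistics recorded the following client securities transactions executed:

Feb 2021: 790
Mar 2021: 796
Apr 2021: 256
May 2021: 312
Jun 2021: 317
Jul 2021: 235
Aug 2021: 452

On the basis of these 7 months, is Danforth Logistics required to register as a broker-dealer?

Total client securities transactions executed: 790 + 796 + 256 + 312 + 317 + 235 + 452 = 3,158.
3,158 > 3,000, so the threshold is exceeded.

Yes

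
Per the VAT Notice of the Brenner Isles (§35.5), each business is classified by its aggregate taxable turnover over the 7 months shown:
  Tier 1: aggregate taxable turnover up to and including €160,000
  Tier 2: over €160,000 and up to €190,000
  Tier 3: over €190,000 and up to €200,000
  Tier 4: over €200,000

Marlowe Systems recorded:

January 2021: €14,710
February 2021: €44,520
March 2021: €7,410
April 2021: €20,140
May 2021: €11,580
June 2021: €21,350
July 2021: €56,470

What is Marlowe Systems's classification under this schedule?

Aggregate taxable turnover: €14,710 + €44,520 + €7,410 + €20,140 + €11,580 + €21,350 + €56,470 = €176,180.
€160,000 < €176,180 ≤ €190,000, so Tier 2 applies.

Tier 2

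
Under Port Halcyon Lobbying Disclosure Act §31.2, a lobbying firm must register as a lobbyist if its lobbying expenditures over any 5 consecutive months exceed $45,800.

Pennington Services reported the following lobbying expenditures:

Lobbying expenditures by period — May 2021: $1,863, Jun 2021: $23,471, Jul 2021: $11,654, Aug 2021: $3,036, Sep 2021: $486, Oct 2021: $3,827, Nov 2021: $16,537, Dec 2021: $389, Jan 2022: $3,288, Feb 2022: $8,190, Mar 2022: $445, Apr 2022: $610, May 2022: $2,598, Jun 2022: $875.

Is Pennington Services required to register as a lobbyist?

No

May 2021–Sep 2021: $1,863 + $23,471 + $11,654 + $3,036 + $486 = $40,510 (under)
Jun 2021–Oct 2021: $23,471 + $11,654 + $3,036 + $486 + $3,827 = $42,474 (under)
Jul 2021–Nov 2021: $11,654 + $3,036 + $486 + $3,827 + $16,537 = $35,540 (under)
Aug 2021–Dec 2021: $3,036 + $486 + $3,827 + $16,537 + $389 = $24,275 (under)
Sep 2021–Jan 2022: $486 + $3,827 + $16,537 + $389 + $3,288 = $24,527 (under)
Oct 2021–Feb 2022: $3,827 + $16,537 + $389 + $3,288 + $8,190 = $32,231 (under)
Nov 2021–Mar 2022: $16,537 + $389 + $3,288 + $8,190 + $445 = $28,849 (under)
Dec 2021–Apr 2022: $389 + $3,288 + $8,190 + $445 + $610 = $12,922 (under)
Jan 2022–May 2022: $3,288 + $8,190 + $445 + $610 + $2,598 = $15,131 (under)
Feb 2022–Jun 2022: $8,190 + $445 + $610 + $2,598 + $875 = $12,718 (under)
No window exceeds $45,800.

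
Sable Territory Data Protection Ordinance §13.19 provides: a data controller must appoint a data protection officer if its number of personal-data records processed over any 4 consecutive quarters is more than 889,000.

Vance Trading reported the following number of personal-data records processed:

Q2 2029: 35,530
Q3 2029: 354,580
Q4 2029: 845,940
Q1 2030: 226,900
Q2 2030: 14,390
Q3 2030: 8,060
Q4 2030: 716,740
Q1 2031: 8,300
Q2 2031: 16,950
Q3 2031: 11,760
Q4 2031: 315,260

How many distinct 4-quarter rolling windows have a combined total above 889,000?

4

Q2 2029–Q1 2030: 35,530 + 354,580 + 845,940 + 226,900 = 1,462,950 (over)
Q3 2029–Q2 2030: 354,580 + 845,940 + 226,900 + 14,390 = 1,441,810 (over)
Q4 2029–Q3 2030: 845,940 + 226,900 + 14,390 + 8,060 = 1,095,290 (over)
Q1 2030–Q4 2030: 226,900 + 14,390 + 8,060 + 716,740 = 966,090 (over)
Q2 2030–Q1 2031: 14,390 + 8,060 + 716,740 + 8,300 = 747,490 (under)
Q3 2030–Q2 2031: 8,060 + 716,740 + 8,300 + 16,950 = 750,050 (under)
Q4 2030–Q3 2031: 716,740 + 8,300 + 16,950 + 11,760 = 753,750 (under)
Q1 2031–Q4 2031: 8,300 + 16,950 + 11,760 + 315,260 = 352,270 (under)
4 windows exceed the threshold.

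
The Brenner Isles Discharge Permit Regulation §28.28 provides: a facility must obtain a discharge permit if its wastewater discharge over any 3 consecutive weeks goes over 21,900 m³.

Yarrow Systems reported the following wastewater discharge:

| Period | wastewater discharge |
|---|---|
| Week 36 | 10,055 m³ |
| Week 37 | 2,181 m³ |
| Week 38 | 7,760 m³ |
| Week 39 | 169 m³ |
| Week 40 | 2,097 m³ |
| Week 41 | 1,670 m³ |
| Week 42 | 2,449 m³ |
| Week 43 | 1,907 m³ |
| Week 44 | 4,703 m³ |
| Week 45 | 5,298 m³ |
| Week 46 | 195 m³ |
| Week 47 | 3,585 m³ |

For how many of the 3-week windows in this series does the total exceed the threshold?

Week 36–Week 38: 10,055 m³ + 2,181 m³ + 7,760 m³ = 19,996 m³ (under)
Week 37–Week 39: 2,181 m³ + 7,760 m³ + 169 m³ = 10,110 m³ (under)
Week 38–Week 40: 7,760 m³ + 169 m³ + 2,097 m³ = 10,026 m³ (under)
Week 39–Week 41: 169 m³ + 2,097 m³ + 1,670 m³ = 3,936 m³ (under)
Week 40–Week 42: 2,097 m³ + 1,670 m³ + 2,449 m³ = 6,216 m³ (under)
Week 41–Week 43: 1,670 m³ + 2,449 m³ + 1,907 m³ = 6,026 m³ (under)
Week 42–Week 44: 2,449 m³ + 1,907 m³ + 4,703 m³ = 9,059 m³ (under)
Week 43–Week 45: 1,907 m³ + 4,703 m³ + 5,298 m³ = 11,908 m³ (under)
Week 44–Week 46: 4,703 m³ + 5,298 m³ + 195 m³ = 10,196 m³ (under)
Week 45–Week 47: 5,298 m³ + 195 m³ + 3,585 m³ = 9,078 m³ (under)
0 windows exceed the threshold.

0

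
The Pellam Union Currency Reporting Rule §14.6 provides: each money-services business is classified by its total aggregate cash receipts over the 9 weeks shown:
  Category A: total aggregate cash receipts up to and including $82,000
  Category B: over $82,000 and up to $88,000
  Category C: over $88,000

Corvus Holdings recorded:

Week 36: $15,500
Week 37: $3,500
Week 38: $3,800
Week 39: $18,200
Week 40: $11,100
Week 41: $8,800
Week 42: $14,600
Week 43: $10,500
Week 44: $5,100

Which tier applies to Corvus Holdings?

Category C

Total aggregate cash receipts: $15,500 + $3,500 + $3,800 + $18,200 + $11,100 + $8,800 + $14,600 + $10,500 + $5,100 = $91,100.
$91,100 > $88,000, so Category C applies.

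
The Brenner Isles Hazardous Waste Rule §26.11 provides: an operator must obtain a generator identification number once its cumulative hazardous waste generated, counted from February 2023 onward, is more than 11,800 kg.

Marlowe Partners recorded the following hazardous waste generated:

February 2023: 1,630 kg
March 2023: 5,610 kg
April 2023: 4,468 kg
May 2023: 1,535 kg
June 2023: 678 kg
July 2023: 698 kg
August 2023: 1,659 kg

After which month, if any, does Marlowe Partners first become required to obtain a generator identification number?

May 2023

Through February 2023: 1,630 kg
Through March 2023: 7,240 kg
Through April 2023: 11,708 kg
Through May 2023: 13,243 kg ← exceeds threshold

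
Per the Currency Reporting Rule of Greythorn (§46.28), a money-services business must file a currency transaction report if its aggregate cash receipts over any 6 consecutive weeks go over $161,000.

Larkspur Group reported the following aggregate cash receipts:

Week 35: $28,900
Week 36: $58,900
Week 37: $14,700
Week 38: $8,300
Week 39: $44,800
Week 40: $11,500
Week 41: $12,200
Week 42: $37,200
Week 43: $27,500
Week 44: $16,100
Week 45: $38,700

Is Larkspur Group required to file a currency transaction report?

Yes

Week 35–Week 40: $28,900 + $58,900 + $14,700 + $8,300 + $44,800 + $11,500 = $167,100 (over)
Week 36–Week 41: $58,900 + $14,700 + $8,300 + $44,800 + $11,500 + $12,200 = $150,400 (under)
Week 37–Week 42: $14,700 + $8,300 + $44,800 + $11,500 + $12,200 + $37,200 = $128,700 (under)
Week 38–Week 43: $8,300 + $44,800 + $11,500 + $12,200 + $37,200 + $27,500 = $141,500 (under)
Week 39–Week 44: $44,800 + $11,500 + $12,200 + $37,200 + $27,500 + $16,100 = $149,300 (under)
Week 40–Week 45: $11,500 + $12,200 + $37,200 + $27,500 + $16,100 + $38,700 = $143,200 (under)
At least one window exceeds $161,000.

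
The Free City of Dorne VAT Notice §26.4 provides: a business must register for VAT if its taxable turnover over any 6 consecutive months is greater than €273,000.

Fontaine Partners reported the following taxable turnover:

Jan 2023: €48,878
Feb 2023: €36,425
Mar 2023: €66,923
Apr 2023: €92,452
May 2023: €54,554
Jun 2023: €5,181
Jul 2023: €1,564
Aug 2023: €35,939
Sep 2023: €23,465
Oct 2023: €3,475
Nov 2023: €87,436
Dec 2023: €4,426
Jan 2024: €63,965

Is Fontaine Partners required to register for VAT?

Yes

Jan 2023–Jun 2023: €48,878 + €36,425 + €66,923 + €92,452 + €54,554 + €5,181 = €304,413 (over)
Feb 2023–Jul 2023: €36,425 + €66,923 + €92,452 + €54,554 + €5,181 + €1,564 = €257,099 (under)
Mar 2023–Aug 2023: €66,923 + €92,452 + €54,554 + €5,181 + €1,564 + €35,939 = €256,613 (under)
Apr 2023–Sep 2023: €92,452 + €54,554 + €5,181 + €1,564 + €35,939 + €23,465 = €213,155 (under)
May 2023–Oct 2023: €54,554 + €5,181 + €1,564 + €35,939 + €23,465 + €3,475 = €124,178 (under)
Jun 2023–Nov 2023: €5,181 + €1,564 + €35,939 + €23,465 + €3,475 + €87,436 = €157,060 (under)
Jul 2023–Dec 2023: €1,564 + €35,939 + €23,465 + €3,475 + €87,436 + €4,426 = €156,305 (under)
Aug 2023–Jan 2024: €35,939 + €23,465 + €3,475 + €87,436 + €4,426 + €63,965 = €218,706 (under)
At least one window exceeds €273,000.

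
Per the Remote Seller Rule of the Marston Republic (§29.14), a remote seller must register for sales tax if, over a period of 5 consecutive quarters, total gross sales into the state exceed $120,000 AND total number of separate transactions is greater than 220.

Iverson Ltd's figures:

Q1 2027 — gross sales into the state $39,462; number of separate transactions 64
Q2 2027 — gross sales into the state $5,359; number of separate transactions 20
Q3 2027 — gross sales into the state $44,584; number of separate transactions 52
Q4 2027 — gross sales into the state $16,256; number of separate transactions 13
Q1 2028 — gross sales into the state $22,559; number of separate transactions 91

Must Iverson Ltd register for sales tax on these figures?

Total gross sales into the state: $39,462 + $5,359 + $44,584 + $16,256 + $22,559 = $128,220 (> $120,000).
Total number of separate transactions: 64 + 20 + 52 + 13 + 91 = 240 (> 220).
The test is 'and': both thresholds are exceeded.

Yes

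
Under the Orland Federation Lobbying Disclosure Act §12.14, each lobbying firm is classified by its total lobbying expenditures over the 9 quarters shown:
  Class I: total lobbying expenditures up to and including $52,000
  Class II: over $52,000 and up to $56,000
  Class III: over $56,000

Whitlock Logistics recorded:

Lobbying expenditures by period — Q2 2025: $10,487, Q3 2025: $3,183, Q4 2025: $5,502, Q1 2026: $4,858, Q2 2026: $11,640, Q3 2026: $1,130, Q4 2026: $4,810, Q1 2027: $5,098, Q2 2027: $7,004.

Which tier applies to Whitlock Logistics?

Class II

Total lobbying expenditures: $10,487 + $3,183 + $5,502 + $4,858 + $11,640 + $1,130 + $4,810 + $5,098 + $7,004 = $53,712.
$52,000 < $53,712 ≤ $56,000, so Class II applies.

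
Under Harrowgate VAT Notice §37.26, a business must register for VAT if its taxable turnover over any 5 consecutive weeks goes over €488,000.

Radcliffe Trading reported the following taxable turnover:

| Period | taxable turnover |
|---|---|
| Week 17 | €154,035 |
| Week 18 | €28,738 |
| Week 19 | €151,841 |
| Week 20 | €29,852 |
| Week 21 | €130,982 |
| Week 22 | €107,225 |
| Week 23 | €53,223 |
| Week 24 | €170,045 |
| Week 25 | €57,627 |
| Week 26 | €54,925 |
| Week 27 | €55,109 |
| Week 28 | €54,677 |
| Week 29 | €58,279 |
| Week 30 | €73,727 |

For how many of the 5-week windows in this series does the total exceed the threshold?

3

Week 17–Week 21: €154,035 + €28,738 + €151,841 + €29,852 + €130,982 = €495,448 (over)
Week 18–Week 22: €28,738 + €151,841 + €29,852 + €130,982 + €107,225 = €448,638 (under)
Week 19–Week 23: €151,841 + €29,852 + €130,982 + €107,225 + €53,223 = €473,123 (under)
Week 20–Week 24: €29,852 + €130,982 + €107,225 + €53,223 + €170,045 = €491,327 (over)
Week 21–Week 25: €130,982 + €107,225 + €53,223 + €170,045 + €57,627 = €519,102 (over)
Week 22–Week 26: €107,225 + €53,223 + €170,045 + €57,627 + €54,925 = €443,045 (under)
Week 23–Week 27: €53,223 + €170,045 + €57,627 + €54,925 + €55,109 = €390,929 (under)
Week 24–Week 28: €170,045 + €57,627 + €54,925 + €55,109 + €54,677 = €392,383 (under)
Week 25–Week 29: €57,627 + €54,925 + €55,109 + €54,677 + €58,279 = €280,617 (under)
Week 26–Week 30: €54,925 + €55,109 + €54,677 + €58,279 + €73,727 = €296,717 (under)
3 windows exceed the threshold.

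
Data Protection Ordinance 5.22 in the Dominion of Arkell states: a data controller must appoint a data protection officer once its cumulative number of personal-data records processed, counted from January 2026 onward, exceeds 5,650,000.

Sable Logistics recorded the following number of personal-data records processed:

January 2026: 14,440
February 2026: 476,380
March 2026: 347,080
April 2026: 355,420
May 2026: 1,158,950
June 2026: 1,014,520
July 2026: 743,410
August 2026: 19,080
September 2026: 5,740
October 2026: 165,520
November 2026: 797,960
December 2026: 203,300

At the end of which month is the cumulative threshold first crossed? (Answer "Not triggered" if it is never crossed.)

Not triggered

Through January 2026: 14,440
Through February 2026: 490,820
Through March 2026: 837,900
Through April 2026: 1,193,320
Through May 2026: 2,352,270
Through June 2026: 3,366,790
Through July 2026: 4,110,200
Through August 2026: 4,129,280
Through September 2026: 4,135,020
Through October 2026: 4,300,540
Through November 2026: 5,098,500
Through December 2026: 5,301,800
Final cumulative total 5,301,800 ≤ 5,650,000; the threshold is never exceeded.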